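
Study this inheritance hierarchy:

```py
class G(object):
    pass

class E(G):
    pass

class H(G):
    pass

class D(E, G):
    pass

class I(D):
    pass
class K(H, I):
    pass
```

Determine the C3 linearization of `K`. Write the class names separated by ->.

L[K] = K + merge(L[H], L[I], [H I])
  take H:  [H G object] + [I D E G object] + [H I]
  take I:  [G object] + [I D E G object] + [I]
  take D:  [G object] + [D E G object]
  take E:  [G object] + [E G object]
  take G:  [G object] + [G object]
  take object:  [object] + [object]

K -> H -> I -> D -> E -> G -> object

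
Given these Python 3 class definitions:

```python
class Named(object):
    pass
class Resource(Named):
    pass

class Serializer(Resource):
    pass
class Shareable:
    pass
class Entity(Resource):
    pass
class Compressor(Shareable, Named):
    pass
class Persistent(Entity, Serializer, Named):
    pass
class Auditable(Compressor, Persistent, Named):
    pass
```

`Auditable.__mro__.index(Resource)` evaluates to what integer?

L[Auditable] = Auditable + merge(L[Compressor], L[Persistent], L[Named], [Compressor Persistent Named])
  take Compressor:  [Compressor Shareable Named object] + [Persistent Entity Serializer Resource Named object] + [Named object] + [Compressor Persistent Named]
  take Shareable:  [Shareable Named object] + [Persistent Entity Serializer Resource Named object] + [Named object] + [Persistent Named]
  take Persistent:  [Named object] + [Persistent Entity Serializer Resource Named object] + [Named object] + [Persistent Named]
  take Entity:  [Named object] + [Entity Serializer Resource Named object] + [Named object] + [Named]
  take Serializer:  [Named object] + [Serializer Resource Named object] + [Named object] + [Named]
  take Resource:  [Named object] + [Resource Named object] + [Named object] + [Named]
  take Named:  [Named object] + [Named object] + [Named object] + [Named]
  take object:  [object] + [object] + [object]
MRO: Auditable Compressor Shareable Persistent Entity Serializer Resource Named object
Resource sits at index 6.

6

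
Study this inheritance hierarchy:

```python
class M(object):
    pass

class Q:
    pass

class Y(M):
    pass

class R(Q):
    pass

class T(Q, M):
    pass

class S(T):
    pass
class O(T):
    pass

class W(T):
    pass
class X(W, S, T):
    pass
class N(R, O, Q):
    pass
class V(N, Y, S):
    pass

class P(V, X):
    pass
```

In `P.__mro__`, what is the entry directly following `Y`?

X

L[P] = P + merge(L[V], L[X], [V X])
  take V:  [V N R O Y S T Q M object] + [X W S T Q M object] + [V X]
  take N:  [N R O Y S T Q M object] + [X W S T Q M object] + [X]
  take R:  [R O Y S T Q M object] + [X W S T Q M object] + [X]
  take O:  [O Y S T Q M object] + [X W S T Q M object] + [X]
  take Y:  [Y S T Q M object] + [X W S T Q M object] + [X]
  take X:  [S T Q M object] + [X W S T Q M object] + [X]
  take W:  [S T Q M object] + [W S T Q M object]
  take S:  [S T Q M object] + [S T Q M object]
  take T:  [T Q M object] + [T Q M object]
  take Q:  [Q M object] + [Q M object]
  take M:  [M object] + [M object]
  take object:  [object] + [object]
MRO: P V N R O Y X W S T Q M object
Y is at position 5; next is X.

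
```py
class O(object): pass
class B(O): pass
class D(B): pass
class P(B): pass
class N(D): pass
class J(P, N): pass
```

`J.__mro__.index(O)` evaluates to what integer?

L[J] = J + merge(L[P], L[N], [P N])
  take P:  [P B O object] + [N D B O object] + [P N]
  take N:  [B O object] + [N D B O object] + [N]
  take D:  [B O object] + [D B O object]
  take B:  [B O object] + [B O object]
  take O:  [O object] + [O object]
  take object:  [object] + [object]
MRO: J P N D B O object
O sits at index 5.

5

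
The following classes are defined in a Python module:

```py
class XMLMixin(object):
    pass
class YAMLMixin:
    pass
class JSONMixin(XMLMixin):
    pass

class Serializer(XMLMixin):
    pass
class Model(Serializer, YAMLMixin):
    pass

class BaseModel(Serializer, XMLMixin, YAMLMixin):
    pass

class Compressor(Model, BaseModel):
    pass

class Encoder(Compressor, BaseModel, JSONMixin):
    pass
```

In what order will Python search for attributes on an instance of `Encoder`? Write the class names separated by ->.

Encoder -> Compressor -> Model -> BaseModel -> Serializer -> JSONMixin -> XMLMixin -> YAMLMixin -> object

L[Encoder] = Encoder + merge(L[Compressor], L[BaseModel], L[JSONMixin], [Compressor BaseModel JSONMixin])
  take Compressor:  [Compressor Model BaseModel Serializer XMLMixin YAMLMixin object] + [BaseModel Serializer XMLMixin YAMLMixin object] + [JSONMixin XMLMixin object] + [Compressor BaseModel JSONMixin]
  take Model:  [Model BaseModel Serializer XMLMixin YAMLMixin object] + [BaseModel Serializer XMLMixin YAMLMixin object] + [JSONMixin XMLMixin object] + [BaseModel JSONMixin]
  take BaseModel:  [BaseModel Serializer XMLMixin YAMLMixin object] + [BaseModel Serializer XMLMixin YAMLMixin object] + [JSONMixin XMLMixin object] + [BaseModel JSONMixin]
  take Serializer:  [Serializer XMLMixin YAMLMixin object] + [Serializer XMLMixin YAMLMixin object] + [JSONMixin XMLMixin object] + [JSONMixin]
  take JSONMixin:  [XMLMixin YAMLMixin object] + [XMLMixin YAMLMixin object] + [JSONMixin XMLMixin object] + [JSONMixin]
  take XMLMixin:  [XMLMixin YAMLMixin object] + [XMLMixin YAMLMixin object] + [XMLMixin object]
  take YAMLMixin:  [YAMLMixin object] + [YAMLMixin object] + [object]
  take object:  [object] + [object] + [object]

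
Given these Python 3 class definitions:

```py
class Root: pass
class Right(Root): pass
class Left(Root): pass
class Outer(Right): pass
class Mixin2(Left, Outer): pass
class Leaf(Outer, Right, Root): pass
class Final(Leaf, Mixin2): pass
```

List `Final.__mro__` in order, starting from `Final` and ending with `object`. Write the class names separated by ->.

L[Final] = Final + merge(L[Leaf], L[Mixin2], [Leaf Mixin2])
  take Leaf:  [Leaf Outer Right Root object] + [Mixin2 Left Outer Right Root object] + [Leaf Mixin2]
  take Mixin2:  [Outer Right Root object] + [Mixin2 Left Outer Right Root object] + [Mixin2]
  take Left:  [Outer Right Root object] + [Left Outer Right Root object]
  take Outer:  [Outer Right Root object] + [Outer Right Root object]
  take Right:  [Right Root object] + [Right Root object]
  take Root:  [Root object] + [Root object]
  take object:  [object] + [object]

Final -> Leaf -> Mixin2 -> Left -> Outer -> Right -> Root -> object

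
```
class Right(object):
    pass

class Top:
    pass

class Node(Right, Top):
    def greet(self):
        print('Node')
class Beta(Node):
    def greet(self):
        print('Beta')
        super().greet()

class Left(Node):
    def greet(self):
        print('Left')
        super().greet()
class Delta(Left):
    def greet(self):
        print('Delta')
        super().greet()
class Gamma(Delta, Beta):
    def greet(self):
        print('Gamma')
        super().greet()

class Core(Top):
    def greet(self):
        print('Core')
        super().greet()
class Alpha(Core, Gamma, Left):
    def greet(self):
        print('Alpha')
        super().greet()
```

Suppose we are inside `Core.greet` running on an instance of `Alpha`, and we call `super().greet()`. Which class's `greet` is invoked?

L[Alpha] = Alpha + merge(L[Core], L[Gamma], L[Left], [Core Gamma Left])
  take Core:  [Core Top object] + [Gamma Delta Left Beta Node Right Top object] + [Left Node Right Top object] + [Core Gamma Left]
  take Gamma:  [Top object] + [Gamma Delta Left Beta Node Right Top object] + [Left Node Right Top object] + [Gamma Left]
  take Delta:  [Top object] + [Delta Left Beta Node Right Top object] + [Left Node Right Top object] + [Left]
  take Left:  [Top object] + [Left Beta Node Right Top object] + [Left Node Right Top object] + [Left]
  take Beta:  [Top object] + [Beta Node Right Top object] + [Node Right Top object]
  take Node:  [Top object] + [Node Right Top object] + [Node Right Top object]
  take Right:  [Top object] + [Right Top object] + [Right Top object]
  take Top:  [Top object] + [Top object] + [Top object]
  take object:  [object] + [object] + [object]
MRO: Alpha Core Gamma Delta Left Beta Node Right Top object
super() in Core.greet on a Alpha instance goes to the class after Core in Alpha's MRO: Gamma.

Gamma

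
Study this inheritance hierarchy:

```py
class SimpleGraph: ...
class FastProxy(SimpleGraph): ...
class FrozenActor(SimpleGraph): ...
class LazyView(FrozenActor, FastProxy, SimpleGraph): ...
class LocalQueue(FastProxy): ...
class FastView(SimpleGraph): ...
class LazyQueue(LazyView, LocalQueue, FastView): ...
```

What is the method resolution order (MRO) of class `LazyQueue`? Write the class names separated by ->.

LazyQueue -> LazyView -> FrozenActor -> LocalQueue -> FastProxy -> FastView -> SimpleGraph -> object

L[LazyQueue] = LazyQueue + merge(L[LazyView], L[LocalQueue], L[FastView], [LazyView LocalQueue FastView])
  take LazyView:  [LazyView FrozenActor FastProxy SimpleGraph object] + [LocalQueue FastProxy SimpleGraph object] + [FastView SimpleGraph object] + [LazyView LocalQueue FastView]
  take FrozenActor:  [FrozenActor FastProxy SimpleGraph object] + [LocalQueue FastProxy SimpleGraph object] + [FastView SimpleGraph object] + [LocalQueue FastView]
  take LocalQueue:  [FastProxy SimpleGraph object] + [LocalQueue FastProxy SimpleGraph object] + [FastView SimpleGraph object] + [LocalQueue FastView]
  take FastProxy:  [FastProxy SimpleGraph object] + [FastProxy SimpleGraph object] + [FastView SimpleGraph object] + [FastView]
  take FastView:  [SimpleGraph object] + [SimpleGraph object] + [FastView SimpleGraph object] + [FastView]
  take SimpleGraph:  [SimpleGraph object] + [SimpleGraph object] + [SimpleGraph object]
  take object:  [object] + [object] + [object]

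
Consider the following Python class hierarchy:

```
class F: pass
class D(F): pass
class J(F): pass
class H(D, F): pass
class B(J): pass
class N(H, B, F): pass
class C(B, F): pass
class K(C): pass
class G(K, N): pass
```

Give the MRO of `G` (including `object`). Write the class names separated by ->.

L[G] = G + merge(L[K], L[N], [K N])
  take K:  [K C B J F object] + [N H D B J F object] + [K N]
  take C:  [C B J F object] + [N H D B J F object] + [N]
  take N:  [B J F object] + [N H D B J F object] + [N]
  take H:  [B J F object] + [H D B J F object]
  take D:  [B J F object] + [D B J F object]
  take B:  [B J F object] + [B J F object]
  take J:  [J F object] + [J F object]
  take F:  [F object] + [F object]
  take object:  [object] + [object]

G -> K -> C -> N -> H -> D -> B -> J -> F -> object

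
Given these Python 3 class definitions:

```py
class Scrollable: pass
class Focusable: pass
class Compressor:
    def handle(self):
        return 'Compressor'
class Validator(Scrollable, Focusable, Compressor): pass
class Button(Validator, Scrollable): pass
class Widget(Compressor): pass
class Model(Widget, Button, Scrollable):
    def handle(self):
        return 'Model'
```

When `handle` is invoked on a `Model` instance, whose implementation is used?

L[Model] = Model + merge(L[Widget], L[Button], L[Scrollable], [Widget Button Scrollable])
  take Widget:  [Widget Compressor object] + [Button Validator Scrollable Focusable Compressor object] + [Scrollable object] + [Widget Button Scrollable]
  take Button:  [Compressor object] + [Button Validator Scrollable Focusable Compressor object] + [Scrollable object] + [Button Scrollable]
  take Validator:  [Compressor object] + [Validator Scrollable Focusable Compressor object] + [Scrollable object] + [Scrollable]
  take Scrollable:  [Compressor object] + [Scrollable Focusable Compressor object] + [Scrollable object] + [Scrollable]
  take Focusable:  [Compressor object] + [Focusable Compressor object] + [object]
  take Compressor:  [Compressor object] + [Compressor object] + [object]
  take object:  [object] + [object] + [object]
MRO: Model Widget Button Validator Scrollable Focusable Compressor object
handle is defined in: Compressor, Model. First along the MRO is Model.

Model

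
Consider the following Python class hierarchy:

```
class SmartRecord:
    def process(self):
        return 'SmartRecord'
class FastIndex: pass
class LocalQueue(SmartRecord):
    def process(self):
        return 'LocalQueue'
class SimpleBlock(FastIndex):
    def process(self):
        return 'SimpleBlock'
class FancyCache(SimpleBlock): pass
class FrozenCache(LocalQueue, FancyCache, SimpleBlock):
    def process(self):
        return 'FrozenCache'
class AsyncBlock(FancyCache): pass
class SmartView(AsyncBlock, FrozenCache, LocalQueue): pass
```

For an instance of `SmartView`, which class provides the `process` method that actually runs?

FrozenCache

L[SmartView] = SmartView + merge(L[AsyncBlock], L[FrozenCache], L[LocalQueue], [AsyncBlock FrozenCache LocalQueue])
  take AsyncBlock:  [AsyncBlock FancyCache SimpleBlock FastIndex object] + [FrozenCache LocalQueue SmartRecord FancyCache SimpleBlock FastIndex object] + [LocalQueue SmartRecord object] + [AsyncBlock FrozenCache LocalQueue]
  take FrozenCache:  [FancyCache SimpleBlock FastIndex object] + [FrozenCache LocalQueue SmartRecord FancyCache SimpleBlock FastIndex object] + [LocalQueue SmartRecord object] + [FrozenCache LocalQueue]
  take LocalQueue:  [FancyCache SimpleBlock FastIndex object] + [LocalQueue SmartRecord FancyCache SimpleBlock FastIndex object] + [LocalQueue SmartRecord object] + [LocalQueue]
  take SmartRecord:  [FancyCache SimpleBlock FastIndex object] + [SmartRecord FancyCache SimpleBlock FastIndex object] + [SmartRecord object]
  take FancyCache:  [FancyCache SimpleBlock FastIndex object] + [FancyCache SimpleBlock FastIndex object] + [object]
  take SimpleBlock:  [SimpleBlock FastIndex object] + [SimpleBlock FastIndex object] + [object]
  take FastIndex:  [FastIndex object] + [FastIndex object] + [object]
  take object:  [object] + [object] + [object]
MRO: SmartView AsyncBlock FrozenCache LocalQueue SmartRecord FancyCache SimpleBlock FastIndex object
process is defined in: FrozenCache, LocalQueue, SimpleBlock, SmartRecord. First along the MRO is FrozenCache.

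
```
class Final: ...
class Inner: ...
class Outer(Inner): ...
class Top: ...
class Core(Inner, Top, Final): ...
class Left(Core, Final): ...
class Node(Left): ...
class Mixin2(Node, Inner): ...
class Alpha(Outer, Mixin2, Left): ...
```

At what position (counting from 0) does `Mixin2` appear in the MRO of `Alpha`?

L[Alpha] = Alpha + merge(L[Outer], L[Mixin2], L[Left], [Outer Mixin2 Left])
  take Outer:  [Outer Inner object] + [Mixin2 Node Left Core Inner Top Final object] + [Left Core Inner Top Final object] + [Outer Mixin2 Left]
  take Mixin2:  [Inner object] + [Mixin2 Node Left Core Inner Top Final object] + [Left Core Inner Top Final object] + [Mixin2 Left]
  take Node:  [Inner object] + [Node Left Core Inner Top Final object] + [Left Core Inner Top Final object] + [Left]
  take Left:  [Inner object] + [Left Core Inner Top Final object] + [Left Core Inner Top Final object] + [Left]
  take Core:  [Inner object] + [Core Inner Top Final object] + [Core Inner Top Final object]
  take Inner:  [Inner object] + [Inner Top Final object] + [Inner Top Final object]
  take Top:  [object] + [Top Final object] + [Top Final object]
  take Final:  [object] + [Final object] + [Final object]
  take object:  [object] + [object] + [object]
MRO: Alpha Outer Mixin2 Node Left Core Inner Top Final object
Mixin2 sits at index 2.

2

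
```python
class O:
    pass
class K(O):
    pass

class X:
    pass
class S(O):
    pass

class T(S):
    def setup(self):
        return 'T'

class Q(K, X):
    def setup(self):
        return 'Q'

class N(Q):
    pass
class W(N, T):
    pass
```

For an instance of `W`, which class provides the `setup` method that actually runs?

Q

L[W] = W + merge(L[N], L[T], [N T])
  take N:  [N Q K O X object] + [T S O object] + [N T]
  take Q:  [Q K O X object] + [T S O object] + [T]
  take K:  [K O X object] + [T S O object] + [T]
  take T:  [O X object] + [T S O object] + [T]
  take S:  [O X object] + [S O object]
  take O:  [O X object] + [O object]
  take X:  [X object] + [object]
  take object:  [object] + [object]
MRO: W N Q K T S O X object
setup is defined in: Q, T. First along the MRO is Q.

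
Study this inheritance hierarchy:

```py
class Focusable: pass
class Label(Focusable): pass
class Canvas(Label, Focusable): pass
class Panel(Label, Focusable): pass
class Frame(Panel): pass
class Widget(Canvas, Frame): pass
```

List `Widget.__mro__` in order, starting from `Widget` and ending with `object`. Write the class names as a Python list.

[Widget, Canvas, Frame, Panel, Label, Focusable, object]

L[Widget] = Widget + merge(L[Canvas], L[Frame], [Canvas Frame])
  take Canvas:  [Canvas Label Focusable object] + [Frame Panel Label Focusable object] + [Canvas Frame]
  take Frame:  [Label Focusable object] + [Frame Panel Label Focusable object] + [Frame]
  take Panel:  [Label Focusable object] + [Panel Label Focusable object]
  take Label:  [Label Focusable object] + [Label Focusable object]
  take Focusable:  [Focusable object] + [Focusable object]
  take object:  [object] + [object]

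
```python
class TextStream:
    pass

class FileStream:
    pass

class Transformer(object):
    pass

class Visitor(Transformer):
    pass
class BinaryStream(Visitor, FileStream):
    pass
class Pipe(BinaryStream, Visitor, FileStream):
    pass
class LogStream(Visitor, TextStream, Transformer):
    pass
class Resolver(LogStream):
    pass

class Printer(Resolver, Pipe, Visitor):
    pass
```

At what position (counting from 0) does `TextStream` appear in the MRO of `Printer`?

L[Printer] = Printer + merge(L[Resolver], L[Pipe], L[Visitor], [Resolver Pipe Visitor])
  take Resolver:  [Resolver LogStream Visitor TextStream Transformer object] + [Pipe BinaryStream Visitor Transformer FileStream object] + [Visitor Transformer object] + [Resolver Pipe Visitor]
  take LogStream:  [LogStream Visitor TextStream Transformer object] + [Pipe BinaryStream Visitor Transformer FileStream object] + [Visitor Transformer object] + [Pipe Visitor]
  take Pipe:  [Visitor TextStream Transformer object] + [Pipe BinaryStream Visitor Transformer FileStream object] + [Visitor Transformer object] + [Pipe Visitor]
  take BinaryStream:  [Visitor TextStream Transformer object] + [BinaryStream Visitor Transformer FileStream object] + [Visitor Transformer object] + [Visitor]
  take Visitor:  [Visitor TextStream Transformer object] + [Visitor Transformer FileStream object] + [Visitor Transformer object] + [Visitor]
  take TextStream:  [TextStream Transformer object] + [Transformer FileStream object] + [Transformer object]
  take Transformer:  [Transformer object] + [Transformer FileStream object] + [Transformer object]
  take FileStream:  [object] + [FileStream object] + [object]
  take object:  [object] + [object] + [object]
MRO: Printer Resolver LogStream Pipe BinaryStream Visitor TextStream Transformer FileStream object
TextStream sits at index 6.

6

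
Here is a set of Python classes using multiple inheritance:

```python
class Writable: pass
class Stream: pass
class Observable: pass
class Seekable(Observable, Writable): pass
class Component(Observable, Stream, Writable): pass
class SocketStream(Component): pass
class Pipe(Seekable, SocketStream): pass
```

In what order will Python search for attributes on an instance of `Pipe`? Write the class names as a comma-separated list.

Pipe, Seekable, SocketStream, Component, Observable, Stream, Writable, object

L[Pipe] = Pipe + merge(L[Seekable], L[SocketStream], [Seekable SocketStream])
  take Seekable:  [Seekable Observable Writable object] + [SocketStream Component Observable Stream Writable object] + [Seekable SocketStream]
  take SocketStream:  [Observable Writable object] + [SocketStream Component Observable Stream Writable object] + [SocketStream]
  take Component:  [Observable Writable object] + [Component Observable Stream Writable object]
  take Observable:  [Observable Writable object] + [Observable Stream Writable object]
  take Stream:  [Writable object] + [Stream Writable object]
  take Writable:  [Writable object] + [Writable object]
  take object:  [object] + [object]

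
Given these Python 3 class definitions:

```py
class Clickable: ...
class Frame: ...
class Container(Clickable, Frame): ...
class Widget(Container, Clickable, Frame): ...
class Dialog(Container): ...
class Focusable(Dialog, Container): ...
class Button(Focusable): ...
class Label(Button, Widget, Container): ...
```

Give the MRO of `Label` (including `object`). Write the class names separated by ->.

L[Label] = Label + merge(L[Button], L[Widget], L[Container], [Button Widget Container])
  take Button:  [Button Focusable Dialog Container Clickable Frame object] + [Widget Container Clickable Frame object] + [Container Clickable Frame object] + [Button Widget Container]
  take Focusable:  [Focusable Dialog Container Clickable Frame object] + [Widget Container Clickable Frame object] + [Container Clickable Frame object] + [Widget Container]
  take Dialog:  [Dialog Container Clickable Frame object] + [Widget Container Clickable Frame object] + [Container Clickable Frame object] + [Widget Container]
  take Widget:  [Container Clickable Frame object] + [Widget Container Clickable Frame object] + [Container Clickable Frame object] + [Widget Container]
  take Container:  [Container Clickable Frame object] + [Container Clickable Frame object] + [Container Clickable Frame object] + [Container]
  take Clickable:  [Clickable Frame object] + [Clickable Frame object] + [Clickable Frame object]
  take Frame:  [Frame object] + [Frame object] + [Frame object]
  take object:  [object] + [object] + [object]

Label -> Button -> Focusable -> Dialog -> Widget -> Container -> Clickable -> Frame -> object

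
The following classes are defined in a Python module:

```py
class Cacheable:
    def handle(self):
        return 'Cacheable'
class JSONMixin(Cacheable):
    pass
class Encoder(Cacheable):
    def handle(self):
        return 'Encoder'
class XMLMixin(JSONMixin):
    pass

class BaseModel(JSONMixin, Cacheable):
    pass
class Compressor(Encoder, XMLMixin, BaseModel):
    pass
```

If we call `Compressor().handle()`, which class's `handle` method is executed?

Encoder

L[Compressor] = Compressor + merge(L[Encoder], L[XMLMixin], L[BaseModel], [Encoder XMLMixin BaseModel])
  take Encoder:  [Encoder Cacheable object] + [XMLMixin JSONMixin Cacheable object] + [BaseModel JSONMixin Cacheable object] + [Encoder XMLMixin BaseModel]
  take XMLMixin:  [Cacheable object] + [XMLMixin JSONMixin Cacheable object] + [BaseModel JSONMixin Cacheable object] + [XMLMixin BaseModel]
  take BaseModel:  [Cacheable object] + [JSONMixin Cacheable object] + [BaseModel JSONMixin Cacheable object] + [BaseModel]
  take JSONMixin:  [Cacheable object] + [JSONMixin Cacheable object] + [JSONMixin Cacheable object]
  take Cacheable:  [Cacheable object] + [Cacheable object] + [Cacheable object]
  take object:  [object] + [object] + [object]
MRO: Compressor Encoder XMLMixin BaseModel JSONMixin Cacheable object
handle is defined in: Cacheable, Encoder. First along the MRO is Encoder.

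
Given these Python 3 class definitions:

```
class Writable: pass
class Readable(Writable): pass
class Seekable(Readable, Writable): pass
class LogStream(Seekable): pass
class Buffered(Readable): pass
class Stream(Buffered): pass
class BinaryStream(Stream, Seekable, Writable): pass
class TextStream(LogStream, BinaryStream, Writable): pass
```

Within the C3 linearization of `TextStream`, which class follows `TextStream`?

L[TextStream] = TextStream + merge(L[LogStream], L[BinaryStream], L[Writable], [LogStream BinaryStream Writable])
  take LogStream:  [LogStream Seekable Readable Writable object] + [BinaryStream Stream Buffered Seekable Readable Writable object] + [Writable object] + [LogStream BinaryStream Writable]
  take BinaryStream:  [Seekable Readable Writable object] + [BinaryStream Stream Buffered Seekable Readable Writable object] + [Writable object] + [BinaryStream Writable]
  take Stream:  [Seekable Readable Writable object] + [Stream Buffered Seekable Readable Writable object] + [Writable object] + [Writable]
  take Buffered:  [Seekable Readable Writable object] + [Buffered Seekable Readable Writable object] + [Writable object] + [Writable]
  take Seekable:  [Seekable Readable Writable object] + [Seekable Readable Writable object] + [Writable object] + [Writable]
  take Readable:  [Readable Writable object] + [Readable Writable object] + [Writable object] + [Writable]
  take Writable:  [Writable object] + [Writable object] + [Writable object] + [Writable]
  take object:  [object] + [object] + [object]
MRO: TextStream LogStream BinaryStream Stream Buffered Seekable Readable Writable object
TextStream is at position 0; next is LogStream.

LogStream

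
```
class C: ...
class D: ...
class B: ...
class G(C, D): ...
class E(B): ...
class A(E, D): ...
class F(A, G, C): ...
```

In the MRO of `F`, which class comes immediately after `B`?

L[F] = F + merge(L[A], L[G], L[C], [A G C])
  take A:  [A E B D object] + [G C D object] + [C object] + [A G C]
  take E:  [E B D object] + [G C D object] + [C object] + [G C]
  take B:  [B D object] + [G C D object] + [C object] + [G C]
  take G:  [D object] + [G C D object] + [C object] + [G C]
  take C:  [D object] + [C D object] + [C object] + [C]
  take D:  [D object] + [D object] + [object]
  take object:  [object] + [object] + [object]
MRO: F A E B G C D object
B is at position 3; next is G.

G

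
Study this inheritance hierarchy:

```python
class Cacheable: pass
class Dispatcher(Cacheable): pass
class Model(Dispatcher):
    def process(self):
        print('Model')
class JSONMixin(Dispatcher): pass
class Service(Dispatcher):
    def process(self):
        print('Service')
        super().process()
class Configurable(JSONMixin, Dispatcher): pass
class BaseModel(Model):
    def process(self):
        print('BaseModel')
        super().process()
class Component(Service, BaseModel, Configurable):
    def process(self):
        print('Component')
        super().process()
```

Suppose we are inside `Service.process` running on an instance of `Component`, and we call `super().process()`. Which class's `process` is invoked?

L[Component] = Component + merge(L[Service], L[BaseModel], L[Configurable], [Service BaseModel Configurable])
  take Service:  [Service Dispatcher Cacheable object] + [BaseModel Model Dispatcher Cacheable object] + [Configurable JSONMixin Dispatcher Cacheable object] + [Service BaseModel Configurable]
  take BaseModel:  [Dispatcher Cacheable object] + [BaseModel Model Dispatcher Cacheable object] + [Configurable JSONMixin Dispatcher Cacheable object] + [BaseModel Configurable]
  take Model:  [Dispatcher Cacheable object] + [Model Dispatcher Cacheable object] + [Configurable JSONMixin Dispatcher Cacheable object] + [Configurable]
  take Configurable:  [Dispatcher Cacheable object] + [Dispatcher Cacheable object] + [Configurable JSONMixin Dispatcher Cacheable object] + [Configurable]
  take JSONMixin:  [Dispatcher Cacheable object] + [Dispatcher Cacheable object] + [JSONMixin Dispatcher Cacheable object]
  take Dispatcher:  [Dispatcher Cacheable object] + [Dispatcher Cacheable object] + [Dispatcher Cacheable object]
  take Cacheable:  [Cacheable object] + [Cacheable object] + [Cacheable object]
  take object:  [object] + [object] + [object]
MRO: Component Service BaseModel Model Configurable JSONMixin Dispatcher Cacheable object
super() in Service.process on a Component instance goes to the class after Service in Component's MRO: BaseModel.

BaseModel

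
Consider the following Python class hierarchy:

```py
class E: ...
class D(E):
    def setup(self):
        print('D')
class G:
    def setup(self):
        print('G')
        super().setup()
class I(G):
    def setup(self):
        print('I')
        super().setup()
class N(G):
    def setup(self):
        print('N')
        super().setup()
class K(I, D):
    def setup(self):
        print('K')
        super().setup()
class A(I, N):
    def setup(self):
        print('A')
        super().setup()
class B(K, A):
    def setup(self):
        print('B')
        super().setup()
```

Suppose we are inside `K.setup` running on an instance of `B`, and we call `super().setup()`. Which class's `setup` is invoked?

A

L[B] = B + merge(L[K], L[A], [K A])
  take K:  [K I G D E object] + [A I N G object] + [K A]
  take A:  [I G D E object] + [A I N G object] + [A]
  take I:  [I G D E object] + [I N G object]
  take N:  [G D E object] + [N G object]
  take G:  [G D E object] + [G object]
  take D:  [D E object] + [object]
  take E:  [E object] + [object]
  take object:  [object] + [object]
MRO: B K A I N G D E object
super() in K.setup on a B instance goes to the class after K in B's MRO: A.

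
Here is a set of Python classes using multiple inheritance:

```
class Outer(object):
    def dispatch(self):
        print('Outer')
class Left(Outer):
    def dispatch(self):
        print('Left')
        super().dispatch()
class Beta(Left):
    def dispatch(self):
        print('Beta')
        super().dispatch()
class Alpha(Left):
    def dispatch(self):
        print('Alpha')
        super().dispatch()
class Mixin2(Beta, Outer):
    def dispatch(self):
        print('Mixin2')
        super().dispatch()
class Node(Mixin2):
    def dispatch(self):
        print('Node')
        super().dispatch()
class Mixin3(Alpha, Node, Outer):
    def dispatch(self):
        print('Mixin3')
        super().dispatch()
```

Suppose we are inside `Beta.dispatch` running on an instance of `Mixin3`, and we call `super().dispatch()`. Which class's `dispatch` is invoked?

Left

L[Mixin3] = Mixin3 + merge(L[Alpha], L[Node], L[Outer], [Alpha Node Outer])
  take Alpha:  [Alpha Left Outer object] + [Node Mixin2 Beta Left Outer object] + [Outer object] + [Alpha Node Outer]
  take Node:  [Left Outer object] + [Node Mixin2 Beta Left Outer object] + [Outer object] + [Node Outer]
  take Mixin2:  [Left Outer object] + [Mixin2 Beta Left Outer object] + [Outer object] + [Outer]
  take Beta:  [Left Outer object] + [Beta Left Outer object] + [Outer object] + [Outer]
  take Left:  [Left Outer object] + [Left Outer object] + [Outer object] + [Outer]
  take Outer:  [Outer object] + [Outer object] + [Outer object] + [Outer]
  take object:  [object] + [object] + [object]
MRO: Mixin3 Alpha Node Mixin2 Beta Left Outer object
super() in Beta.dispatch on a Mixin3 instance goes to the class after Beta in Mixin3's MRO: Left.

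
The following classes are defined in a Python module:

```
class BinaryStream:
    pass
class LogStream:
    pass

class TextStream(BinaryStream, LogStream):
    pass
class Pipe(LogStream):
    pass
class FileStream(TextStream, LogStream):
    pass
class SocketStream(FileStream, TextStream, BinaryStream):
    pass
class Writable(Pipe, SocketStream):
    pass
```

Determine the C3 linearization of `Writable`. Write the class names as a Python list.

[Writable, Pipe, SocketStream, FileStream, TextStream, BinaryStream, LogStream, object]

L[Writable] = Writable + merge(L[Pipe], L[SocketStream], [Pipe SocketStream])
  take Pipe:  [Pipe LogStream object] + [SocketStream FileStream TextStream BinaryStream LogStream object] + [Pipe SocketStream]
  take SocketStream:  [LogStream object] + [SocketStream FileStream TextStream BinaryStream LogStream object] + [SocketStream]
  take FileStream:  [LogStream object] + [FileStream TextStream BinaryStream LogStream object]
  take TextStream:  [LogStream object] + [TextStream BinaryStream LogStream object]
  take BinaryStream:  [LogStream object] + [BinaryStream LogStream object]
  take LogStream:  [LogStream object] + [LogStream object]
  take object:  [object] + [object]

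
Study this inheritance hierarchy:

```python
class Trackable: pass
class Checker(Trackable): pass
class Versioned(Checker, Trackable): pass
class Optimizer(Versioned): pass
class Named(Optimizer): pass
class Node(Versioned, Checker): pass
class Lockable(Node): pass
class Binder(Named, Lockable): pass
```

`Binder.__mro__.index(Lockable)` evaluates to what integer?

L[Binder] = Binder + merge(L[Named], L[Lockable], [Named Lockable])
  take Named:  [Named Optimizer Versioned Checker Trackable object] + [Lockable Node Versioned Checker Trackable object] + [Named Lockable]
  take Optimizer:  [Optimizer Versioned Checker Trackable object] + [Lockable Node Versioned Checker Trackable object] + [Lockable]
  take Lockable:  [Versioned Checker Trackable object] + [Lockable Node Versioned Checker Trackable object] + [Lockable]
  take Node:  [Versioned Checker Trackable object] + [Node Versioned Checker Trackable object]
  take Versioned:  [Versioned Checker Trackable object] + [Versioned Checker Trackable object]
  take Checker:  [Checker Trackable object] + [Checker Trackable object]
  take Trackable:  [Trackable object] + [Trackable object]
  take object:  [object] + [object]
MRO: Binder Named Optimizer Lockable Node Versioned Checker Trackable object
Lockable sits at index 3.

3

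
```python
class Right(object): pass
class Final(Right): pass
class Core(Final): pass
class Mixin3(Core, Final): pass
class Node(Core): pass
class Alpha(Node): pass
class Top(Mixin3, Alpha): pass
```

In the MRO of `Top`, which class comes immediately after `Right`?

L[Top] = Top + merge(L[Mixin3], L[Alpha], [Mixin3 Alpha])
  take Mixin3:  [Mixin3 Core Final Right object] + [Alpha Node Core Final Right object] + [Mixin3 Alpha]
  take Alpha:  [Core Final Right object] + [Alpha Node Core Final Right object] + [Alpha]
  take Node:  [Core Final Right object] + [Node Core Final Right object]
  take Core:  [Core Final Right object] + [Core Final Right object]
  take Final:  [Final Right object] + [Final Right object]
  take Right:  [Right object] + [Right object]
  take object:  [object] + [object]
MRO: Top Mixin3 Alpha Node Core Final Right object
Right is at position 6; next is object.

object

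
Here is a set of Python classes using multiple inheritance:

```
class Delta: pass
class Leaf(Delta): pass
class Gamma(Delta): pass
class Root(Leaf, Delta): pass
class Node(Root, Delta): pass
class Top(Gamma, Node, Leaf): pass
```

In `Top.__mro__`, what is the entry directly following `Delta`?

object

L[Top] = Top + merge(L[Gamma], L[Node], L[Leaf], [Gamma Node Leaf])
  take Gamma:  [Gamma Delta object] + [Node Root Leaf Delta object] + [Leaf Delta object] + [Gamma Node Leaf]
  take Node:  [Delta object] + [Node Root Leaf Delta object] + [Leaf Delta object] + [Node Leaf]
  take Root:  [Delta object] + [Root Leaf Delta object] + [Leaf Delta object] + [Leaf]
  take Leaf:  [Delta object] + [Leaf Delta object] + [Leaf Delta object] + [Leaf]
  take Delta:  [Delta object] + [Delta object] + [Delta object]
  take object:  [object] + [object] + [object]
MRO: Top Gamma Node Root Leaf Delta object
Delta is at position 5; next is object.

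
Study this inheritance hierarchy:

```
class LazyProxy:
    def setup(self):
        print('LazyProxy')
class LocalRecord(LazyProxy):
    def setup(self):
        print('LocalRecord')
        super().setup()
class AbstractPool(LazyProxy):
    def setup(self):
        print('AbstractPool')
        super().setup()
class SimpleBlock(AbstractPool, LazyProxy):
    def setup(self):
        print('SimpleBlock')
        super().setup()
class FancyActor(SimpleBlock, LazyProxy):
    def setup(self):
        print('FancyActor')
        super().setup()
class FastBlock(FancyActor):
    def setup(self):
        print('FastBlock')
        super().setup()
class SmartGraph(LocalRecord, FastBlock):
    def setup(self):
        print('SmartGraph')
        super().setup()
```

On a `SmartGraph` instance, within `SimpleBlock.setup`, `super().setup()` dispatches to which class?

L[SmartGraph] = SmartGraph + merge(L[LocalRecord], L[FastBlock], [LocalRecord FastBlock])
  take LocalRecord:  [LocalRecord LazyProxy object] + [FastBlock FancyActor SimpleBlock AbstractPool LazyProxy object] + [LocalRecord FastBlock]
  take FastBlock:  [LazyProxy object] + [FastBlock FancyActor SimpleBlock AbstractPool LazyProxy object] + [FastBlock]
  take FancyActor:  [LazyProxy object] + [FancyActor SimpleBlock AbstractPool LazyProxy object]
  take SimpleBlock:  [LazyProxy object] + [SimpleBlock AbstractPool LazyProxy object]
  take AbstractPool:  [LazyProxy object] + [AbstractPool LazyProxy object]
  take LazyProxy:  [LazyProxy object] + [LazyProxy object]
  take object:  [object] + [object]
MRO: SmartGraph LocalRecord FastBlock FancyActor SimpleBlock AbstractPool LazyProxy object
super() in SimpleBlock.setup on a SmartGraph instance goes to the class after SimpleBlock in SmartGraph's MRO: AbstractPool.

AbstractPool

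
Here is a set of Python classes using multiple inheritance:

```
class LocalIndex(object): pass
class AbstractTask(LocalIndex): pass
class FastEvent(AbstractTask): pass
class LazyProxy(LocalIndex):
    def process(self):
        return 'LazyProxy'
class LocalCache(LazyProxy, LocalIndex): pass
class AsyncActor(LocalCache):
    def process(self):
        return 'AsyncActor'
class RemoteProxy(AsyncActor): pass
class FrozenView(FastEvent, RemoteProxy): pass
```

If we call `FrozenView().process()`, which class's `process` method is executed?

AsyncActor

L[FrozenView] = FrozenView + merge(L[FastEvent], L[RemoteProxy], [FastEvent RemoteProxy])
  take FastEvent:  [FastEvent AbstractTask LocalIndex object] + [RemoteProxy AsyncActor LocalCache LazyProxy LocalIndex object] + [FastEvent RemoteProxy]
  take AbstractTask:  [AbstractTask LocalIndex object] + [RemoteProxy AsyncActor LocalCache LazyProxy LocalIndex object] + [RemoteProxy]
  take RemoteProxy:  [LocalIndex object] + [RemoteProxy AsyncActor LocalCache LazyProxy LocalIndex object] + [RemoteProxy]
  take AsyncActor:  [LocalIndex object] + [AsyncActor LocalCache LazyProxy LocalIndex object]
  take LocalCache:  [LocalIndex object] + [LocalCache LazyProxy LocalIndex object]
  take LazyProxy:  [LocalIndex object] + [LazyProxy LocalIndex object]
  take LocalIndex:  [LocalIndex object] + [LocalIndex object]
  take object:  [object] + [object]
MRO: FrozenView FastEvent AbstractTask RemoteProxy AsyncActor LocalCache LazyProxy LocalIndex object
process is defined in: AsyncActor, LazyProxy. First along the MRO is AsyncActor.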